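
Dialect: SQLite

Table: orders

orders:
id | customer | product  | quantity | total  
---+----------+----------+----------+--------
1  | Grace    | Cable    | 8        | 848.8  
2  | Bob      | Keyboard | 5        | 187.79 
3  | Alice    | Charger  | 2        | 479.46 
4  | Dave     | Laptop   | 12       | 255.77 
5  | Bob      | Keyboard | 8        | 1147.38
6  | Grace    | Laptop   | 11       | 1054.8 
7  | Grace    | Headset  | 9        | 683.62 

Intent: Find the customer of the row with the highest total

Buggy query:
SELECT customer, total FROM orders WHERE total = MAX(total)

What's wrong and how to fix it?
Bug: MAX(total) is an aggregate and cannot be used directly in WHERE

Fix: Wrap MAX in a scalar subquery so WHERE compares against a single value

Corrected query:
SELECT customer, total FROM orders WHERE total = (SELECT MAX(total) FROM orders)

Result:
customer | total  
---------+--------
Bob      | 1147.38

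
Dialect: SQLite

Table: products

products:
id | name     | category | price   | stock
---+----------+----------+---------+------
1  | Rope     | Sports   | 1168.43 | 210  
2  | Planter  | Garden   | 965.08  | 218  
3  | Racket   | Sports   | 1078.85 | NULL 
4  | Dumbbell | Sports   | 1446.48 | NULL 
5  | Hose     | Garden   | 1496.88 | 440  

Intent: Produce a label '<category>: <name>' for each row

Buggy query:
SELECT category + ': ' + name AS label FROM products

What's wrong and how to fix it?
Bug: SQLite uses || for string concatenation; + coerces text to numbers (yielding 0)

Fix: Use the || operator for string concatenation

Corrected query:
SELECT category || ': ' || name AS label FROM products

Result:
label           
----------------
Sports: Rope    
Garden: Planter 
Sports: Racket  
Sports: Dumbbell
Garden: Hose    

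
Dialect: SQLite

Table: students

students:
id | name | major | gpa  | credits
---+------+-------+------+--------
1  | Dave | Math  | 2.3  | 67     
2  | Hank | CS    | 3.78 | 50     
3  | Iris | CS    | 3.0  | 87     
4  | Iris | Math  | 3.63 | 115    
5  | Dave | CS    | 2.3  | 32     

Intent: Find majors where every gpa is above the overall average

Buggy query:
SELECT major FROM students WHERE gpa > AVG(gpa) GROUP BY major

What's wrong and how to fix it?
Bug: AVG() is an aggregate; it can't sit directly in WHERE

Fix: Compute the overall average in a scalar subquery and compare each group's MIN against it in HAVING

Corrected query:
SELECT major FROM students GROUP BY major HAVING MIN(gpa) > (SELECT AVG(gpa) FROM students)

Result:
(no rows)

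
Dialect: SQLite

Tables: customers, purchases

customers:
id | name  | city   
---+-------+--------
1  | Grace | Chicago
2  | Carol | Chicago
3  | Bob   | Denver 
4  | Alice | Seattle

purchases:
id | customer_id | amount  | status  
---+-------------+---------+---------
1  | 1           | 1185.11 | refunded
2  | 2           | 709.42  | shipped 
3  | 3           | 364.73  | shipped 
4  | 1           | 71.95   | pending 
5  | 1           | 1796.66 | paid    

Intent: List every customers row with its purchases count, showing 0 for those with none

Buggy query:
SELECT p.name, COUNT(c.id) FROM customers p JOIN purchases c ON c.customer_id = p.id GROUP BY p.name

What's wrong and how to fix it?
Bug: INNER JOIN drops customers rows that have no matching purchases rows

Fix: Use LEFT JOIN so parents without children still appear (COUNT(c.id) gives 0)

Corrected query:
SELECT p.name, COUNT(c.id) FROM customers p LEFT JOIN purchases c ON c.customer_id = p.id GROUP BY p.name

Result:
name  | COUNT(c.id)
------+------------
Alice | 0          
Bob   | 1          
Carol | 1          
Grace | 3          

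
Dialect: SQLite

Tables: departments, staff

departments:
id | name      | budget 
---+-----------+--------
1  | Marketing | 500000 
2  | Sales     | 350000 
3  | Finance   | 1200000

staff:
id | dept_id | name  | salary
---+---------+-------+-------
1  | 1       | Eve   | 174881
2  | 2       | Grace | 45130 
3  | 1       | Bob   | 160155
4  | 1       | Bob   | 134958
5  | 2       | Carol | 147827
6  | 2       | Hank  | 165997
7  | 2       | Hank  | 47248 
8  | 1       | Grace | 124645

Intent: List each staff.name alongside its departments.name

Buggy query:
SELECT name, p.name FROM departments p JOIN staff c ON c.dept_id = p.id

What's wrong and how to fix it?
Bug: Both tables have a 'name' column; the unqualified reference is ambiguous

Fix: Qualify the column with its table alias (c.name)

Corrected query:
SELECT c.name, p.name FROM departments p JOIN staff c ON c.dept_id = p.id

Result:
name  | name     
------+----------
Eve   | Marketing
Grace | Sales    
Bob   | Marketing
Bob   | Marketing
Carol | Sales    
Hank  | Sales    
Hank  | Sales    
Grace | Marketing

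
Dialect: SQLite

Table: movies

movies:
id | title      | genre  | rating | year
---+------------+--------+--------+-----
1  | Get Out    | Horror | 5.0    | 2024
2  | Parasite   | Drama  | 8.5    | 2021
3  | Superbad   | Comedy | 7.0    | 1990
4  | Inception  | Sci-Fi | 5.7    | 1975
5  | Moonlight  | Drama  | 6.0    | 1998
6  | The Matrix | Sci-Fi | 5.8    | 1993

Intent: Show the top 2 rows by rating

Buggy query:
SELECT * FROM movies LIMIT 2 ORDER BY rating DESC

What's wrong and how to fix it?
Bug: ORDER BY cannot follow LIMIT; LIMIT is the final clause

Fix: Swap the clauses: ORDER BY first, then LIMIT

Corrected query:
SELECT * FROM movies ORDER BY rating DESC LIMIT 2

Result:
id | title    | genre  | rating | year
---+----------+--------+--------+-----
2  | Parasite | Drama  | 8.5    | 2021
3  | Superbad | Comedy | 7      | 1990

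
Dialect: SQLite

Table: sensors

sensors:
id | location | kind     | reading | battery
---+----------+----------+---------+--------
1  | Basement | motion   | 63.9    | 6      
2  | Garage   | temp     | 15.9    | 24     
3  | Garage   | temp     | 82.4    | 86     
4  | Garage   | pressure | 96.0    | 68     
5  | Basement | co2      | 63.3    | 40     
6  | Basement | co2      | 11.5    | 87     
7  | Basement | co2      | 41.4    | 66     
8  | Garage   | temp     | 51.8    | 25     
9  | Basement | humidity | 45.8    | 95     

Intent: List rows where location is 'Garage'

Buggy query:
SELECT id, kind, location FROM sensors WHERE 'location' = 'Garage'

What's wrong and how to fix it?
Bug: Single quotes denote string literals in SQL; the column name is being compared as a constant string

Fix: Reference the column as location without single quotes

Corrected query:
SELECT id, kind, location FROM sensors WHERE location = 'Garage'

Result:
id | kind     | location
---+----------+---------
2  | temp     | Garage  
3  | temp     | Garage  
4  | pressure | Garage  
8  | temp     | Garage  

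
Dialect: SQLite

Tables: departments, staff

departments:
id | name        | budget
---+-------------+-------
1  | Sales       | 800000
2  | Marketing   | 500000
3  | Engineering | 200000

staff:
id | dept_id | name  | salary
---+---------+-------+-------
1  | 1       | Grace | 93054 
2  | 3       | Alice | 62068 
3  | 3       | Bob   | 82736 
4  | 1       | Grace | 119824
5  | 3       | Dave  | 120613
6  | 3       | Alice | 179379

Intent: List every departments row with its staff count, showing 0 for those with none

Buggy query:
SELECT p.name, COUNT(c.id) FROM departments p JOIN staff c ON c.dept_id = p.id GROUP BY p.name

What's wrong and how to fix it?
Bug: An inner join excludes parents with zero children

Fix: Use LEFT JOIN so parents without children still appear (COUNT(c.id) gives 0)

Corrected query:
SELECT p.name, COUNT(c.id) FROM departments p LEFT JOIN staff c ON c.dept_id = p.id GROUP BY p.name

Result:
name        | COUNT(c.id)
------------+------------
Engineering | 4          
Marketing   | 0          
Sales       | 2          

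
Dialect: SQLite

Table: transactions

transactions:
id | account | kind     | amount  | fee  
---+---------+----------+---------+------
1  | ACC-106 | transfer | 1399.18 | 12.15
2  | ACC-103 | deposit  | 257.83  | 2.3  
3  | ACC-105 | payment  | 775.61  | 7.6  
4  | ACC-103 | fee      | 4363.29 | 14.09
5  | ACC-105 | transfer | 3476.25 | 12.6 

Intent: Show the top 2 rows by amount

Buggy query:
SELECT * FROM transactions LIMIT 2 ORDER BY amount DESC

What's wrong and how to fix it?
Bug: LIMIT must come after ORDER BY

Fix: Sort with ORDER BY, then apply LIMIT

Corrected query:
SELECT * FROM transactions ORDER BY amount DESC LIMIT 2

Result:
id | account | kind     | amount  | fee  
---+---------+----------+---------+------
4  | ACC-103 | fee      | 4363.29 | 14.09
5  | ACC-105 | transfer | 3476.25 | 12.6 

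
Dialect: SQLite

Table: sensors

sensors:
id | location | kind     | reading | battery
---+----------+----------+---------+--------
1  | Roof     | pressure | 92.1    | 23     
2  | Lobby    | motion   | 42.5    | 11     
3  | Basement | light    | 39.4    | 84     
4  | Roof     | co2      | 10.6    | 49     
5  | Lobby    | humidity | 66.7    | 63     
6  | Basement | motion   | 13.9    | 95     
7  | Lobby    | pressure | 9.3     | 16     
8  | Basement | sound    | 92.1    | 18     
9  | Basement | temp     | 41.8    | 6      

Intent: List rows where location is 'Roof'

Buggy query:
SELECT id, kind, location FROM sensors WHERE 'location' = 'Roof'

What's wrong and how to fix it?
Bug: 'location' in single quotes is a string literal, not the column; the comparison is literal-vs-literal and never true

Fix: Reference the column as location without single quotes

Corrected query:
SELECT id, kind, location FROM sensors WHERE location = 'Roof'

Result:
id | kind     | location
---+----------+---------
1  | pressure | Roof    
4  | co2      | Roof    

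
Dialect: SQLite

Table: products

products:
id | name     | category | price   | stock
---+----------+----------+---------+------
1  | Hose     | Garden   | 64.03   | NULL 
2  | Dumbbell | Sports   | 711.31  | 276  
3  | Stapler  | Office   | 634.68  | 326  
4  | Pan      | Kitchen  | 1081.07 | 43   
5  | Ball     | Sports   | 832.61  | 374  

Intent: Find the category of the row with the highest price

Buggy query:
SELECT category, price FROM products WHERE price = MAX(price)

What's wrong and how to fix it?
Bug: WHERE is evaluated per row; an aggregate over the whole table isn't defined there

Fix: Wrap MAX in a scalar subquery so WHERE compares against a single value

Corrected query:
SELECT category, price FROM products WHERE price = (SELECT MAX(price) FROM products)

Result:
category | price  
---------+--------
Kitchen  | 1081.07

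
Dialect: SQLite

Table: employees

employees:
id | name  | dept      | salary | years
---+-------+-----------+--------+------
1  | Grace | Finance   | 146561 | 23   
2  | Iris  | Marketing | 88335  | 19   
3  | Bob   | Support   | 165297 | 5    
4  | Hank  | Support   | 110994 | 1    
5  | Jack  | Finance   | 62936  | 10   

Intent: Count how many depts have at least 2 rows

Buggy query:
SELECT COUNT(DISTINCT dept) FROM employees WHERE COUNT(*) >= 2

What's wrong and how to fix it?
Bug: COUNT(*) cannot appear in WHERE; the per-group count doesn't exist yet

Fix: Use a subquery that GROUPs and filters with HAVING, then count its rows

Corrected query:
SELECT COUNT(*) FROM (SELECT dept FROM employees GROUP BY dept HAVING COUNT(*) >= 2)

Result:
COUNT(*)
--------
2       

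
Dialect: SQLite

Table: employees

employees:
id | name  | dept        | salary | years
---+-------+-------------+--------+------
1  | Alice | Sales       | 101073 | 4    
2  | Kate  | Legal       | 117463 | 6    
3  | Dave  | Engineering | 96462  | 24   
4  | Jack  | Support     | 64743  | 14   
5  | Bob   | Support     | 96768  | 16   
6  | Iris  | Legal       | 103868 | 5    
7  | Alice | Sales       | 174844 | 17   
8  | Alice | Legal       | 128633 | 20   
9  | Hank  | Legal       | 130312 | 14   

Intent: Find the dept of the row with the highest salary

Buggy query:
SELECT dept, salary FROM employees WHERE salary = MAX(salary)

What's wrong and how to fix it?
Bug: WHERE is evaluated per row; an aggregate over the whole table isn't defined there

Fix: Use a subquery: WHERE salary = (SELECT MAX(salary) FROM employees)

Corrected query:
SELECT dept, salary FROM employees WHERE salary = (SELECT MAX(salary) FROM employees)

Result:
dept  | salary
------+-------
Sales | 174844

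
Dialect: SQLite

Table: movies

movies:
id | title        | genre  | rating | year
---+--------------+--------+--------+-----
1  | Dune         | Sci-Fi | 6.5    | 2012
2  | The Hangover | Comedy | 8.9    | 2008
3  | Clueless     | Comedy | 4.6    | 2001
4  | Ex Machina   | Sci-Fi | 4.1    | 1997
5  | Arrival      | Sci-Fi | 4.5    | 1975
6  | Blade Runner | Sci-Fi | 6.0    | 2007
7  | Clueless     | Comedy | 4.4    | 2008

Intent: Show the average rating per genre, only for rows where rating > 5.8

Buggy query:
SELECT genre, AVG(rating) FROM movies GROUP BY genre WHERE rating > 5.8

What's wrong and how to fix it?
Bug: WHERE cannot follow GROUP BY

Fix: Place WHERE between FROM and GROUP BY

Corrected query:
SELECT genre, AVG(rating) FROM movies WHERE rating > 5.8 GROUP BY genre

Result:
genre  | AVG(rating)
-------+------------
Comedy | 8.9        
Sci-Fi | 6.25       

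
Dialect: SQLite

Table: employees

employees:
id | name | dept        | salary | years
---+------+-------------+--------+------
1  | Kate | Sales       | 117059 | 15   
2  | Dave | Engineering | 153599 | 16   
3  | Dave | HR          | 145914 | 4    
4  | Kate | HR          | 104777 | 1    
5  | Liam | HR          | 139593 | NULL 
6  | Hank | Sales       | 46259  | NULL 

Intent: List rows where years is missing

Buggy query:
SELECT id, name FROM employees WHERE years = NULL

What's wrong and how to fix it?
Bug: Comparing to NULL with '=' never matches; NULL = NULL is unknown, not true

Fix: Use IS NULL to test for NULL

Corrected query:
SELECT id, name FROM employees WHERE years IS NULL

Result:
id | name
---+-----
5  | Liam
6  | Hank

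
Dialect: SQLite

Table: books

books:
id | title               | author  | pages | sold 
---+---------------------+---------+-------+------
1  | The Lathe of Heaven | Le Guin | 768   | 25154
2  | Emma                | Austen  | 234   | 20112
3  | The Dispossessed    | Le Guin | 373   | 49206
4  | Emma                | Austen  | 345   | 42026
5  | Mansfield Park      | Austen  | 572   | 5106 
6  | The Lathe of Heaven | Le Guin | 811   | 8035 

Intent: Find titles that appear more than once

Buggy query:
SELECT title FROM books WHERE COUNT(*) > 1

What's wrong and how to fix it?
Bug: WHERE can't reference COUNT(*); aggregates are computed after WHERE

Fix: GROUP BY title, then filter groups with HAVING COUNT(*) > 1

Corrected query:
SELECT title FROM books GROUP BY title HAVING COUNT(*) > 1

Result:
title              
-------------------
Emma               
The Lathe of Heaven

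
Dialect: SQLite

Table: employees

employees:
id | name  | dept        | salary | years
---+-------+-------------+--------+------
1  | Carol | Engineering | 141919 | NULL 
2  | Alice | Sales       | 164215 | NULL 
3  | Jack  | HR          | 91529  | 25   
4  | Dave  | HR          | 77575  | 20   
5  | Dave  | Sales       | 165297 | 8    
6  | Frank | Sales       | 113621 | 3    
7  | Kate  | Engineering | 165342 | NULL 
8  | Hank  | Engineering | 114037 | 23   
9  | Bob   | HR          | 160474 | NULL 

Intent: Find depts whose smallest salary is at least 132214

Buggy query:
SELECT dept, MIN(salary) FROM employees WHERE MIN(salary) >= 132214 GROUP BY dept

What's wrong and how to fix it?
Bug: Aggregates like MIN are computed per group after WHERE runs

Fix: Use HAVING for the per-group MIN condition

Corrected query:
SELECT dept, MIN(salary) FROM employees GROUP BY dept HAVING MIN(salary) >= 132214

Result:
(no rows)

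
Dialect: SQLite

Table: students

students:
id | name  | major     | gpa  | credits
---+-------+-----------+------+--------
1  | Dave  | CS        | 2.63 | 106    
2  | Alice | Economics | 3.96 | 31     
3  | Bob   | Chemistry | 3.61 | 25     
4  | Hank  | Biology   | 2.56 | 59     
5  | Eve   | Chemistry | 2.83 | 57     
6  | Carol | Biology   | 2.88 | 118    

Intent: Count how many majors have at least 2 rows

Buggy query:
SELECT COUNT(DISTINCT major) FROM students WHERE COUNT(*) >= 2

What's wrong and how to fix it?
Bug: COUNT(*) cannot appear in WHERE; the per-group count doesn't exist yet

Fix: Group first with HAVING COUNT(*) >= 2, then COUNT the resulting groups

Corrected query:
SELECT COUNT(*) FROM (SELECT major FROM students GROUP BY major HAVING COUNT(*) >= 2)

Result:
COUNT(*)
--------
2       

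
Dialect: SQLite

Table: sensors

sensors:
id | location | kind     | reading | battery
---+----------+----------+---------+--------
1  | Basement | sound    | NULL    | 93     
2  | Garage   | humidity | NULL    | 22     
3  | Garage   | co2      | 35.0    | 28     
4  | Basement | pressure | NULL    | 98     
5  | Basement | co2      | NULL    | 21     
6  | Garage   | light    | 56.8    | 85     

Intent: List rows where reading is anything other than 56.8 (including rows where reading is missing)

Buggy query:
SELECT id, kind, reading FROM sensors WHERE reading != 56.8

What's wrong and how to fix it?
Bug: Inequality against NULL is unknown, not true; rows with NULL are dropped

Fix: Handle NULL separately with IS NULL alongside the inequality

Corrected query:
SELECT id, kind, reading FROM sensors WHERE reading != 56.8 OR reading IS NULL

Result:
id | kind     | reading
---+----------+--------
1  | sound    | NULL   
2  | humidity | NULL   
3  | co2      | 35     
4  | pressure | NULL   
5  | co2      | NULL   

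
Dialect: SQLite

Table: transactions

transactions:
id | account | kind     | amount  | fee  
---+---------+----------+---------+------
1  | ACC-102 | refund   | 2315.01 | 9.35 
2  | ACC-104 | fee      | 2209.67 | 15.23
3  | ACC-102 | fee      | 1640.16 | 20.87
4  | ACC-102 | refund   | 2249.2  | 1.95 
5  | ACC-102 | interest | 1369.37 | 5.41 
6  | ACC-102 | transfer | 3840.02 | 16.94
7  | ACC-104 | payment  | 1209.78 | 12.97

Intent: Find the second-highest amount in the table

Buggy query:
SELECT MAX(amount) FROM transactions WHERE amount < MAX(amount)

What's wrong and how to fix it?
Bug: The inner MAX is an aggregate inside WHERE, which is not allowed

Fix: Compute the overall MAX in a subquery, then take MAX of rows below it

Corrected query:
SELECT MAX(amount) FROM transactions WHERE amount < (SELECT MAX(amount) FROM transactions)

Result:
MAX(amount)
-----------
2315.01    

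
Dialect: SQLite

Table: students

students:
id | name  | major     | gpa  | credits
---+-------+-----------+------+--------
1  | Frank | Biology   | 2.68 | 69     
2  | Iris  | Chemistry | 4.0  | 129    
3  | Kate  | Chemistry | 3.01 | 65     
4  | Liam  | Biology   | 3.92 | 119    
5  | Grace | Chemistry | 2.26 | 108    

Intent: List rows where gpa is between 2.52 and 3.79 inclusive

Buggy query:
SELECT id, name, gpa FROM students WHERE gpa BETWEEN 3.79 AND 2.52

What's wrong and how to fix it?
Bug: BETWEEN expects the lower bound first; with 3.79 AND 2.52 the range is empty

Fix: Swap the bounds so the smaller value comes first

Corrected query:
SELECT id, name, gpa FROM students WHERE gpa BETWEEN 2.52 AND 3.79

Result:
id | name  | gpa 
---+-------+-----
1  | Frank | 2.68
3  | Kate  | 3.01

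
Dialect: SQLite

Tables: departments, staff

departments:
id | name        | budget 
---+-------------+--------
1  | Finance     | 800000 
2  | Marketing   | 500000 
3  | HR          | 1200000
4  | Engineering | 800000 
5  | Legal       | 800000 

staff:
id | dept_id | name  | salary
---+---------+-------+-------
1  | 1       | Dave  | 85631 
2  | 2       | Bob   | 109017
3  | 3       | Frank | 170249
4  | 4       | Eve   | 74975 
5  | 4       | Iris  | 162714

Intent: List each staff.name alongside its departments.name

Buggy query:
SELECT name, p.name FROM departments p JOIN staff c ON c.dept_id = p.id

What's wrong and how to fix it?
Bug: 'name' exists in both joined tables, so the database can't tell which one is meant

Fix: Qualify the column with its table alias (c.name)

Corrected query:
SELECT c.name, p.name FROM departments p JOIN staff c ON c.dept_id = p.id

Result:
name  | name       
------+------------
Dave  | Finance    
Bob   | Marketing  
Frank | HR         
Eve   | Engineering
Iris  | Engineering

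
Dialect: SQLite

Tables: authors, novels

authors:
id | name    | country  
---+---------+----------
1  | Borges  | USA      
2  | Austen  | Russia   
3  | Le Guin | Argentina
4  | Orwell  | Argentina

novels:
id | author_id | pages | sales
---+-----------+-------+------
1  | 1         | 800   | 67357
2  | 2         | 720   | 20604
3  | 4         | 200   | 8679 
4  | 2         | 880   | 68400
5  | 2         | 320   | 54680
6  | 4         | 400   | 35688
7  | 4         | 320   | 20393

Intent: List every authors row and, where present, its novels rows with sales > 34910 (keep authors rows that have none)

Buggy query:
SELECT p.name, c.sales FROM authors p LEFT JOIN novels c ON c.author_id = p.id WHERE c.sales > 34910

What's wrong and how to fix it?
Bug: Filtering c.sales in WHERE discards the NULL rows produced by LEFT JOIN, turning it into an inner join

Fix: Move the right-table condition into the ON clause so unmatched parents are kept

Corrected query:
SELECT p.name, c.sales FROM authors p LEFT JOIN novels c ON c.author_id = p.id AND c.sales > 34910

Result:
name    | sales
--------+------
Borges  | 67357
Austen  | 54680
Austen  | 68400
Le Guin | NULL 
Orwell  | 35688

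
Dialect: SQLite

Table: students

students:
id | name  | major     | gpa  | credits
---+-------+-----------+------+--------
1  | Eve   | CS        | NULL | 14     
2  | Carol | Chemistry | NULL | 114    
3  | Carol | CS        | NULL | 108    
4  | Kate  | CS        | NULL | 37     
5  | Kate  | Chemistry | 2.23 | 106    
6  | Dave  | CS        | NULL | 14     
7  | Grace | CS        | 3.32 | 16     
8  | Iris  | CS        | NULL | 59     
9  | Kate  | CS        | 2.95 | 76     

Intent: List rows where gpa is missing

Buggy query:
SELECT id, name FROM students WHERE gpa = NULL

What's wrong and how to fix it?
Bug: '= NULL' is always unknown in SQL three-valued logic, so no rows match

Fix: Replace '= NULL' with 'IS NULL'

Corrected query:
SELECT id, name FROM students WHERE gpa IS NULL

Result:
id | name 
---+------
1  | Eve  
2  | Carol
3  | Carol
4  | Kate 
6  | Dave 
8  | Iris 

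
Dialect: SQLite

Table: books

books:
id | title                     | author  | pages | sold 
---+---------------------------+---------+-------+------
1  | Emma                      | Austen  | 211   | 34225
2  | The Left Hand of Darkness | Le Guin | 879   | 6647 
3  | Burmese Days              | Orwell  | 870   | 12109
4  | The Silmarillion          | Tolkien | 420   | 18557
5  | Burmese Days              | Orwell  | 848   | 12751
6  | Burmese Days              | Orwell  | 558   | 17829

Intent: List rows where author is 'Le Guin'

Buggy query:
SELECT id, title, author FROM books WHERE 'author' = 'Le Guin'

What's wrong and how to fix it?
Bug: 'author' in single quotes is a string literal, not the column; the comparison is literal-vs-literal and never true

Fix: Remove the quotes around the column name (or use double quotes for an identifier)

Corrected query:
SELECT id, title, author FROM books WHERE author = 'Le Guin'

Result:
id | title                     | author 
---+---------------------------+--------
2  | The Left Hand of Darkness | Le Guin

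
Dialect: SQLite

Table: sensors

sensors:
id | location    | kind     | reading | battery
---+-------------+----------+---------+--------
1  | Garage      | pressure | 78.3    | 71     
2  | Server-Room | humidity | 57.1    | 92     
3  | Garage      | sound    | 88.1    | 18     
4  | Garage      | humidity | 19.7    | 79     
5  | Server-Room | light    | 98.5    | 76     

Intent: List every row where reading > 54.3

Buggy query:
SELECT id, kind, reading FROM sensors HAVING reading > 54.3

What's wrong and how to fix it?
Bug: HAVING filters the output of aggregation, but this query has no GROUP BY and no aggregate functions, so SQLite rejects it (HAVING clause on a non-aggregate query); the condition here is per row

Fix: Replace HAVING with WHERE since the condition applies to individual rows

Corrected query:
SELECT id, kind, reading FROM sensors WHERE reading > 54.3

Result:
id | kind     | reading
---+----------+--------
1  | pressure | 78.3   
2  | humidity | 57.1   
3  | sound    | 88.1   
5  | light    | 98.5   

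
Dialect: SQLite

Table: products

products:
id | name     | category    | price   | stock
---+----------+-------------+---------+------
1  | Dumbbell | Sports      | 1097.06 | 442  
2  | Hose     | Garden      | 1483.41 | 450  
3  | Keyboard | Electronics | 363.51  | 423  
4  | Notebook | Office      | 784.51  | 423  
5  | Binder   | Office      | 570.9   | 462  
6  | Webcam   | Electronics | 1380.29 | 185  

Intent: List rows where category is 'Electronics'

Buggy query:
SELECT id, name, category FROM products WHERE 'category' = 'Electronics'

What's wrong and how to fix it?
Bug: 'category' in single quotes is a string literal, not the column; the comparison is literal-vs-literal and never true

Fix: Reference the column as category without single quotes

Corrected query:
SELECT id, name, category FROM products WHERE category = 'Electronics'

Result:
id | name     | category   
---+----------+------------
3  | Keyboard | Electronics
6  | Webcam   | Electronics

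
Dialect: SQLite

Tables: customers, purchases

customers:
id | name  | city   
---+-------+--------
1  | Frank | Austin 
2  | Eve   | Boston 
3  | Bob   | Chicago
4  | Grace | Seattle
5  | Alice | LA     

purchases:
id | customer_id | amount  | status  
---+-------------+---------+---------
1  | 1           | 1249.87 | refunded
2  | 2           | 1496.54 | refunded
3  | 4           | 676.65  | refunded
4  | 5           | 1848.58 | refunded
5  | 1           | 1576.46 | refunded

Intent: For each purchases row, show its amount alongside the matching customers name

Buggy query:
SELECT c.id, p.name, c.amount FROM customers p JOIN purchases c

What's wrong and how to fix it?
Bug: Missing join condition: each purchases row is matched to all customers rows instead of just its own

Fix: Add ON c.customer_id = p.id to the JOIN

Corrected query:
SELECT c.id, p.name, c.amount FROM customers p JOIN purchases c ON c.customer_id = p.id

Result:
id | name  | amount 
---+-------+--------
1  | Frank | 1249.87
2  | Eve   | 1496.54
3  | Grace | 676.65 
4  | Alice | 1848.58
5  | Frank | 1576.46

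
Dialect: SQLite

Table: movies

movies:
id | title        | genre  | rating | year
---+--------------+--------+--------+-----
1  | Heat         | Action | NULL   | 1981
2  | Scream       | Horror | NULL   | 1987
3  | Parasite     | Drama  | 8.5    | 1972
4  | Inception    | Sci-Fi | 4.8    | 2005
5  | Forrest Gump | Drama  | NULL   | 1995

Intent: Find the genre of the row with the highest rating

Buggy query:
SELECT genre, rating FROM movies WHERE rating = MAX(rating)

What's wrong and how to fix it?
Bug: MAX(rating) is an aggregate and cannot be used directly in WHERE

Fix: Use a subquery: WHERE rating = (SELECT MAX(rating) FROM movies)

Corrected query:
SELECT genre, rating FROM movies WHERE rating = (SELECT MAX(rating) FROM movies)

Result:
genre | rating
------+-------
Drama | 8.5   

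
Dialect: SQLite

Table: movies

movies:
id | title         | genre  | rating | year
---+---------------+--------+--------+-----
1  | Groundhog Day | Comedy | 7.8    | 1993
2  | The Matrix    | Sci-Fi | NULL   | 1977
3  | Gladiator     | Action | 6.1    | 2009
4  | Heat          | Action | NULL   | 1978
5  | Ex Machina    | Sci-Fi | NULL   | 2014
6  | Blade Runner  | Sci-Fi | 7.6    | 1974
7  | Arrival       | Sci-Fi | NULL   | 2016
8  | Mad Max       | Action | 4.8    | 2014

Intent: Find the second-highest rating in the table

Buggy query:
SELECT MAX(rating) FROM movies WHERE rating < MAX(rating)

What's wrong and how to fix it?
Bug: The inner MAX is an aggregate inside WHERE, which is not allowed

Fix: Put the inner MAX in a scalar subquery

Corrected query:
SELECT MAX(rating) FROM movies WHERE rating < (SELECT MAX(rating) FROM movies)

Result:
MAX(rating)
-----------
7.6        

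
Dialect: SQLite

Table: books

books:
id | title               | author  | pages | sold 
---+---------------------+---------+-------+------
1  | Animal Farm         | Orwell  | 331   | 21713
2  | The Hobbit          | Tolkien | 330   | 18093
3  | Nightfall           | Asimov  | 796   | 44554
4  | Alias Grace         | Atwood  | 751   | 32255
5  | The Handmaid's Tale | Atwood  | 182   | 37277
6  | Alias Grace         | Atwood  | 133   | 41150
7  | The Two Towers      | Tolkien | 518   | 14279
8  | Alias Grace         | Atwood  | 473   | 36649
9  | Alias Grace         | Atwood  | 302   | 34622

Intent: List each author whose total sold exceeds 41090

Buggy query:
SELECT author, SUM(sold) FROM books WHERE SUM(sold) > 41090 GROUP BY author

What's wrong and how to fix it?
Bug: SUM(sold) is an aggregate, but WHERE filters rows before aggregation

Fix: Use HAVING (which filters groups after aggregation) instead of WHERE

Corrected query:
SELECT author, SUM(sold) FROM books GROUP BY author HAVING SUM(sold) > 41090

Result:
author | SUM(sold)
-------+----------
Asimov | 44554    
Atwood | 181953   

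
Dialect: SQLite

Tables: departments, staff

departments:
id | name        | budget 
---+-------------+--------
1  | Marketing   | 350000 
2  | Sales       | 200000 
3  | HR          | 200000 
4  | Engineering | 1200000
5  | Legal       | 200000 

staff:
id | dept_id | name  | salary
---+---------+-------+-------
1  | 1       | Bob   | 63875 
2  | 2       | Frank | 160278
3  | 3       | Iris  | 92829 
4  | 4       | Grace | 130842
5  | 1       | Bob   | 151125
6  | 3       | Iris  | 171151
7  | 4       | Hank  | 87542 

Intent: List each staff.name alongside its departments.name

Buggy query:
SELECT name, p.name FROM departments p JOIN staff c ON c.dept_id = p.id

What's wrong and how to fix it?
Bug: 'name' exists in both joined tables, so the database can't tell which one is meant

Fix: Qualify the column with its table alias (c.name)

Corrected query:
SELECT c.name, p.name FROM departments p JOIN staff c ON c.dept_id = p.id

Result:
name  | name       
------+------------
Bob   | Marketing  
Frank | Sales      
Iris  | HR         
Grace | Engineering
Bob   | Marketing  
Iris  | HR         
Hank  | Engineering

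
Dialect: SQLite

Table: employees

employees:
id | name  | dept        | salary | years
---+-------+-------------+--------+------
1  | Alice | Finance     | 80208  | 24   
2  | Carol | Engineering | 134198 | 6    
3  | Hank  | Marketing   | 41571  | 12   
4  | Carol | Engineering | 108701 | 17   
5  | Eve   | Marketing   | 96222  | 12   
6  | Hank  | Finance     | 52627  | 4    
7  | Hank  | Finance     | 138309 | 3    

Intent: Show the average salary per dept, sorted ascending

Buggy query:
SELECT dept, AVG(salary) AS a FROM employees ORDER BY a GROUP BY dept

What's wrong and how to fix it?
Bug: GROUP BY must precede ORDER BY

Fix: Reorder: SELECT … FROM … GROUP BY … ORDER BY …

Corrected query:
SELECT dept, AVG(salary) AS a FROM employees GROUP BY dept ORDER BY a

Result:
dept        | a           
------------+-------------
Marketing   | 68896.5     
Finance     | 90381.333333
Engineering | 121449.5    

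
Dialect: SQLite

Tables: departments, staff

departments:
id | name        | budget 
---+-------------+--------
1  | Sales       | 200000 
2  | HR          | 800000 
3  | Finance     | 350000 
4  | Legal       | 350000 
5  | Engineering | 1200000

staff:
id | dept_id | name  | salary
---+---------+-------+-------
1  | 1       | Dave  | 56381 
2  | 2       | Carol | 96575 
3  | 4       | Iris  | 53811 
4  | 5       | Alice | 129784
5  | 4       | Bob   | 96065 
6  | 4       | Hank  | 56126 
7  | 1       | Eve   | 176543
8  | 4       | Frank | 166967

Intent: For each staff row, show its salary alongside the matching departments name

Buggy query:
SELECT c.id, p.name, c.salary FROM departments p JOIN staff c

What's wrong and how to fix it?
Bug: JOIN with no ON clause produces a cartesian product; every staff row pairs with every departments row

Fix: Add ON c.dept_id = p.id to the JOIN

Corrected query:
SELECT c.id, p.name, c.salary FROM departments p JOIN staff c ON c.dept_id = p.id

Result:
id | name        | salary
---+-------------+-------
1  | Sales       | 56381 
2  | HR          | 96575 
3  | Legal       | 53811 
4  | Engineering | 129784
5  | Legal       | 96065 
6  | Legal       | 56126 
7  | Sales       | 176543
8  | Legal       | 166967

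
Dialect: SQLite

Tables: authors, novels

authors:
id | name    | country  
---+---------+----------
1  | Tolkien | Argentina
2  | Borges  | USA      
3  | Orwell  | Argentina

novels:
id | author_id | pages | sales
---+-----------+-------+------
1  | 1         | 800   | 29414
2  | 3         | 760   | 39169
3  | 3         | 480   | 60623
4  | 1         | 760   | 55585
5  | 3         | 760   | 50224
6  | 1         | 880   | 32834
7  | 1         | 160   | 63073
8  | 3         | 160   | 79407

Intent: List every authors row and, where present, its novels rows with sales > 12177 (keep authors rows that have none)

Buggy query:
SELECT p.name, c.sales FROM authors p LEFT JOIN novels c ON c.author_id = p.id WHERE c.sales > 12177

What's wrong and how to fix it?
Bug: Filtering c.sales in WHERE discards the NULL rows produced by LEFT JOIN, turning it into an inner join

Fix: Move the right-table condition into the ON clause so unmatched parents are kept

Corrected query:
SELECT p.name, c.sales FROM authors p LEFT JOIN novels c ON c.author_id = p.id AND c.sales > 12177

Result:
name    | sales
--------+------
Tolkien | 29414
Tolkien | 32834
Tolkien | 55585
Tolkien | 63073
Borges  | NULL 
Orwell  | 39169
Orwell  | 50224
Orwell  | 60623
Orwell  | 79407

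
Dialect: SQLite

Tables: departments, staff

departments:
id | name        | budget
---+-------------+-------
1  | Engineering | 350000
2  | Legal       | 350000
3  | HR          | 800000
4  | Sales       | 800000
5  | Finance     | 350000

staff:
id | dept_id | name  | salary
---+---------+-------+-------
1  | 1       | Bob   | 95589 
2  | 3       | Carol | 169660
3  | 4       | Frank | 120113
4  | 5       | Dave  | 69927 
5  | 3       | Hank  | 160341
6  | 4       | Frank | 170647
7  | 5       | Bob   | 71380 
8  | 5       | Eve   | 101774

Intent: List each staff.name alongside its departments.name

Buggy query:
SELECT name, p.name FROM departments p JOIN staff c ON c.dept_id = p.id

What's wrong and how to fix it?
Bug: 'name' exists in both joined tables, so the database can't tell which one is meant

Fix: Qualify the column with its table alias (c.name)

Corrected query:
SELECT c.name, p.name FROM departments p JOIN staff c ON c.dept_id = p.id

Result:
name  | name       
------+------------
Bob   | Engineering
Carol | HR         
Frank | Sales      
Dave  | Finance    
Hank  | HR         
Frank | Sales      
Bob   | Finance    
Eve   | Finance    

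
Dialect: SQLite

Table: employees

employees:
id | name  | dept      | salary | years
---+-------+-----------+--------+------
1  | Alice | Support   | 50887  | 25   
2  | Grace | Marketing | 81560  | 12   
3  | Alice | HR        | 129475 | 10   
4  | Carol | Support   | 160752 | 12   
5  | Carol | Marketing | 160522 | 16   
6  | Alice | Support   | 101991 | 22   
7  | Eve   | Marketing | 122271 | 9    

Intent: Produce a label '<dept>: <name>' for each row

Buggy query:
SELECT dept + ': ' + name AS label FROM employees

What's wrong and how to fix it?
Bug: SQLite uses || for string concatenation; + coerces text to numbers (yielding 0)

Fix: Use the || operator for string concatenation

Corrected query:
SELECT dept || ': ' || name AS label FROM employees

Result:
label           
----------------
Support: Alice  
Marketing: Grace
HR: Alice       
Support: Carol  
Marketing: Carol
Support: Alice  
Marketing: Eve  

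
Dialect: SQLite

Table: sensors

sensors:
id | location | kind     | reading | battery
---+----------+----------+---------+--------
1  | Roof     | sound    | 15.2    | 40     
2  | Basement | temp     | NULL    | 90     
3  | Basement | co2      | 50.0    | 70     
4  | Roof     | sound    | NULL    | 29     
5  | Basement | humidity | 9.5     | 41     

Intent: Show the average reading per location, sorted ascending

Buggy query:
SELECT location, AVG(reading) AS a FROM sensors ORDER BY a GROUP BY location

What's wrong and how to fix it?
Bug: GROUP BY must precede ORDER BY

Fix: Reorder: SELECT … FROM … GROUP BY … ORDER BY …

Corrected query:
SELECT location, AVG(reading) AS a FROM sensors GROUP BY location ORDER BY a

Result:
location | a    
---------+------
Roof     | 15.2 
Basement | 29.75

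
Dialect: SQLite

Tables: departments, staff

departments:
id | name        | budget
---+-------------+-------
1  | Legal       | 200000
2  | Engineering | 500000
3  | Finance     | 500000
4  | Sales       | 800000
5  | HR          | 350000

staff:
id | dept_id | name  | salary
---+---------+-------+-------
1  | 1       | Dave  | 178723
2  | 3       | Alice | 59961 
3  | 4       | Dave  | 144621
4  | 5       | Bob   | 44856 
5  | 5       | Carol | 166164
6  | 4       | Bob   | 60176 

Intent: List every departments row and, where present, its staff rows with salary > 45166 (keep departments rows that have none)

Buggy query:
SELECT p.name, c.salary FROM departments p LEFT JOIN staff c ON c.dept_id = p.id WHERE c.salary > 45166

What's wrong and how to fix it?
Bug: Filtering c.salary in WHERE discards the NULL rows produced by LEFT JOIN, turning it into an inner join

Fix: Put 'c.salary > 45166' in the JOIN's ON clause instead of WHERE

Corrected query:
SELECT p.name, c.salary FROM departments p LEFT JOIN staff c ON c.dept_id = p.id AND c.salary > 45166

Result:
name        | salary
------------+-------
Legal       | 178723
Engineering | NULL  
Finance     | 59961 
Sales       | 60176 
Sales       | 144621
HR          | 166164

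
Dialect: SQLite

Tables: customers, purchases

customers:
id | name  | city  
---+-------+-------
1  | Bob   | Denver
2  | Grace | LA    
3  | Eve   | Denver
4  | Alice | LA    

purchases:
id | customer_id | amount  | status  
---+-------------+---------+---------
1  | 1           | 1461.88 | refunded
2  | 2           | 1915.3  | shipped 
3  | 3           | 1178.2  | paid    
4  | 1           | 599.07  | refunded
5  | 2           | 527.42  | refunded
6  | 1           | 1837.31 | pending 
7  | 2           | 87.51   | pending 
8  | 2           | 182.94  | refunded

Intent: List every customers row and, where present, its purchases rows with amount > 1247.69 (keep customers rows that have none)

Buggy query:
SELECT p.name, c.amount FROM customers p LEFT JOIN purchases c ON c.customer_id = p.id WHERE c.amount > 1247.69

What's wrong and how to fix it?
Bug: Filtering c.amount in WHERE discards the NULL rows produced by LEFT JOIN, turning it into an inner join

Fix: Move the right-table condition into the ON clause so unmatched parents are kept

Corrected query:
SELECT p.name, c.amount FROM customers p LEFT JOIN purchases c ON c.customer_id = p.id AND c.amount > 1247.69

Result:
name  | amount 
------+--------
Bob   | 1461.88
Bob   | 1837.31
Grace | 1915.3 
Eve   | NULL   
Alice | NULL   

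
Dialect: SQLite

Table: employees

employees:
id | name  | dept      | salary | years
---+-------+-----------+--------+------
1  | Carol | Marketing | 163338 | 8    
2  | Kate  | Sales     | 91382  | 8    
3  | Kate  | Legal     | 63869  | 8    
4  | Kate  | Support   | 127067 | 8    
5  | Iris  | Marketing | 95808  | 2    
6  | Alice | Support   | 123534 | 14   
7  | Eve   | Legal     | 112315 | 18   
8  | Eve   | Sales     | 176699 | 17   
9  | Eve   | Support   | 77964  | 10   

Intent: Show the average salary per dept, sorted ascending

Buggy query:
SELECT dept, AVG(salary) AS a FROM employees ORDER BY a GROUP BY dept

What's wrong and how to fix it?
Bug: ORDER BY appears before GROUP BY; SQL clause order requires GROUP BY first

Fix: Reorder: SELECT … FROM … GROUP BY … ORDER BY …

Corrected query:
SELECT dept, AVG(salary) AS a FROM employees GROUP BY dept ORDER BY a

Result:
dept      | a            
----------+--------------
Legal     | 88092        
Support   | 109521.666667
Marketing | 129573       
Sales     | 134040.5     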